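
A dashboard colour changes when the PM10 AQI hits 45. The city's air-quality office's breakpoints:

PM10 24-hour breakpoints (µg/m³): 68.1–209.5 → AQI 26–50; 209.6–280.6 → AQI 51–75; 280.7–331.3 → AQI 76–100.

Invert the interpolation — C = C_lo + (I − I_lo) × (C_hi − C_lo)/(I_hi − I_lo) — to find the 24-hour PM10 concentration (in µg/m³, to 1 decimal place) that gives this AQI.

AQI 45 lies in the 26–50 band, which corresponds to 68.1–209.5 µg/m³.
C = 68.1 + (45−26)×(209.5−68.1)/(50−26) = 68.1 + 19×141.4/24 ≈ 180.042 µg/m³ → 180.0 µg/m³ to 1 dp.

180.0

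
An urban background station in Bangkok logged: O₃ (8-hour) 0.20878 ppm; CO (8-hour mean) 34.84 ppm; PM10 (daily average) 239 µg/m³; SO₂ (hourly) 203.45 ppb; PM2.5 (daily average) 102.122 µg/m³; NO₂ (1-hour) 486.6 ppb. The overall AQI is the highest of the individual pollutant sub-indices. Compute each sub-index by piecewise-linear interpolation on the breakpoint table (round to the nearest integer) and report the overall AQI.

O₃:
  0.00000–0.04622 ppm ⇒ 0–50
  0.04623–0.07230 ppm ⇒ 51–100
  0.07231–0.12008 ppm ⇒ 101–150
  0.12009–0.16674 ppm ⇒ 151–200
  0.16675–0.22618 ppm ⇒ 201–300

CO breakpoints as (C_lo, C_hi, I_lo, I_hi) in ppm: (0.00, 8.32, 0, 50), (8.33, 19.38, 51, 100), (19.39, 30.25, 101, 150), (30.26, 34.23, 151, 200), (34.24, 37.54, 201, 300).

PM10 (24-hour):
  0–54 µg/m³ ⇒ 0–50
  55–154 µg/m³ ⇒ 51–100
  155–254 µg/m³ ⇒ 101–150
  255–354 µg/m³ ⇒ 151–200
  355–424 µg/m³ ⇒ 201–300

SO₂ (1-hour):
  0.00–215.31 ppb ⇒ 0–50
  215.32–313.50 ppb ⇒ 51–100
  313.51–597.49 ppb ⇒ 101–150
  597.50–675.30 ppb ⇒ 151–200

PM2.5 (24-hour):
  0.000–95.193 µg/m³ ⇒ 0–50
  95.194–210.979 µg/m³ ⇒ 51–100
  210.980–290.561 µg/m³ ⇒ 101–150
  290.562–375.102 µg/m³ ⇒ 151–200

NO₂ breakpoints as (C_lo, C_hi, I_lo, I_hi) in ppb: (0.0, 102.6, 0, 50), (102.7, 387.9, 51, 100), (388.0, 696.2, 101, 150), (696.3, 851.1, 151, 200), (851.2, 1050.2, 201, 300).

O₃: 0.20878 ∈ [0.16675, 0.22618] ↔ index [201, 300].
201 + (0.20878−0.16675)·(300−201)/(0.22618−0.16675) = 201 + 0.04203·99/0.05943 ≈ 271.01, so AQI = 271.
CO: 34.84 ∈ [34.24, 37.54] ↔ index [201, 300].
201 + (34.84−34.24)·(300−201)/(37.54−34.24) = 201 + 0.60·99/3.30 ≈ 219.00, so AQI = 219.
PM10: row 155–254 (AQI 101–150). (150−101)·(239−155)/(254−155) + 101 = 49·84/99 + 101 ≈ 142.58 → 143.
SO₂ 203.45: bracket 0.00–215.31 → index 0–50; slope 50/215.31, offset 203.45.
AQI = 0 + 50/215.31·203.45 ≈ 47.25 ⇒ 47.
PM2.5: row 95.194–210.979 (AQI 51–100). (100−51)·(102.122−95.194)/(210.979−95.194) + 51 = 49·6.928/115.785 + 51 ≈ 53.93 → 54.
NO₂ 486.6: bracket 388.0–696.2 → index 101–150; slope 49/308.2, offset 98.6.
AQI = 101 + 49/308.2·98.6 ≈ 116.68 ⇒ 117.
Sub-indices: O₃→271, CO→219, PM10→143, SO₂→47, PM2.5→54, NO₂→117. Overall AQI = max = 271; dominant pollutant is O₃.
AQI 271: Very Unhealthy.

271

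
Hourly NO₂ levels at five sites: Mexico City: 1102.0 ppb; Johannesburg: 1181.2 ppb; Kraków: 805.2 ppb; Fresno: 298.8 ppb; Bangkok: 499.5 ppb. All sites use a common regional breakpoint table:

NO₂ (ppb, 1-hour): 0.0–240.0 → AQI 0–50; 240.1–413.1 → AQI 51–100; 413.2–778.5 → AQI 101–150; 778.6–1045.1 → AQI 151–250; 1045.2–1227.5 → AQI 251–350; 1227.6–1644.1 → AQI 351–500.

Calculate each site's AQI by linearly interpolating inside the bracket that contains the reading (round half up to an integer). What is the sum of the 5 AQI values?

949

Mexico City: row 1045.2–1227.5 (AQI 251–350). (350−251)·(1102.0−1045.2)/(1227.5−1045.2) + 251 = 99·56.8/182.3 + 251 ≈ 281.85 → 282.
Johannesburg 1181.2: bracket 1045.2–1227.5 → index 251–350; slope 99/182.3, offset 136.0.
AQI = 251 + 99/182.3·136.0 ≈ 324.86 ⇒ 325.
Kraków: 805.2 ∈ [778.6, 1045.1] ↔ index [151, 250].
151 + (805.2−778.6)·(250−151)/(1045.1−778.6) = 151 + 26.6·99/266.5 ≈ 160.88, so AQI = 161.
Fresno 298.8: bracket 240.1–413.1 → index 51–100; slope 49/173.0, offset 58.7.
AQI = 51 + 49/173.0·58.7 ≈ 67.63 ⇒ 68.
Bangkok: 499.5 lies in 413.2–778.5, so I_lo=101, I_hi=150, C_lo=413.2, C_hi=778.5.
(150−101)/(778.5−413.2) × (499.5−413.2) + 101 = 49/365.3 × 86.3 + 101 ≈ 112.58 → 113.
AQIs: Mexico City=282, Johannesburg=325, Kraków=161, Fresno=68, Bangkok=113. Sum = 282 + 325 + 161 + 68 + 113 = 949.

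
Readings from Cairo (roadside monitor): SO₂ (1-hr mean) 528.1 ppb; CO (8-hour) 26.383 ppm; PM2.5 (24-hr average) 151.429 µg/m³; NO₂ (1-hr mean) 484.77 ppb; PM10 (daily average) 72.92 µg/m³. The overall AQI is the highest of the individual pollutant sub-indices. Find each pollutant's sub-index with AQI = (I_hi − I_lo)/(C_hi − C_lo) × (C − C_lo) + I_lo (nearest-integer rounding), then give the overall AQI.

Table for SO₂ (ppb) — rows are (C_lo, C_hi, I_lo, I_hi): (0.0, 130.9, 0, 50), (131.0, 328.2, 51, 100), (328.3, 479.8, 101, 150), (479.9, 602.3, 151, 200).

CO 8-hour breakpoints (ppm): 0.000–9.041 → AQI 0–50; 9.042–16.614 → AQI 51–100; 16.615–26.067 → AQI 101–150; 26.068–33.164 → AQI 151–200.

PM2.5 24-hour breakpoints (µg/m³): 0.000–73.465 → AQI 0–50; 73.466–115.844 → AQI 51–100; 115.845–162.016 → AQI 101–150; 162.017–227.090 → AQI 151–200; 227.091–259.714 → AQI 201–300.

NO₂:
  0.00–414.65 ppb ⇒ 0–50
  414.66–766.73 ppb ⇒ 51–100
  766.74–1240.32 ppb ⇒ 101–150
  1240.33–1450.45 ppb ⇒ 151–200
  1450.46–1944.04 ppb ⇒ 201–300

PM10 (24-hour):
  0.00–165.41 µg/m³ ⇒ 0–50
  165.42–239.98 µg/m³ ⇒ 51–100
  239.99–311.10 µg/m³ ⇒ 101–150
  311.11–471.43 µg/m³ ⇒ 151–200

SO₂: row 479.9–602.3 (AQI 151–200). (200−151)·(528.1−479.9)/(602.3−479.9) + 151 = 49·48.2/122.4 + 151 ≈ 170.30 → 170.
CO: 26.383 lies in 26.068–33.164, so I_lo=151, I_hi=200, C_lo=26.068, C_hi=33.164.
(200−151)/(33.164−26.068) × (26.383−26.068) + 151 = 49/7.096 × 0.315 + 151 ≈ 153.18 → 153.
PM2.5: 151.429 lies in 115.845–162.016, so I_lo=101, I_hi=150, C_lo=115.845, C_hi=162.016.
(150−101)/(162.016−115.845) × (151.429−115.845) + 101 = 49/46.171 × 35.584 + 101 ≈ 138.76 → 139.
NO₂ 484.77: bracket 414.66–766.73 → index 51–100; slope 49/352.07, offset 70.11.
AQI = 51 + 49/352.07·70.11 ≈ 60.76 ⇒ 61.
PM10 72.92: bracket 0.00–165.41 → index 0–50; slope 50/165.41, offset 72.92.
AQI = 0 + 50/165.41·72.92 ≈ 22.04 ⇒ 22.
Sub-indices: SO₂→170, CO→153, PM2.5→139, NO₂→61, PM10→22. Overall AQI = max = 170; dominant pollutant is SO₂.

170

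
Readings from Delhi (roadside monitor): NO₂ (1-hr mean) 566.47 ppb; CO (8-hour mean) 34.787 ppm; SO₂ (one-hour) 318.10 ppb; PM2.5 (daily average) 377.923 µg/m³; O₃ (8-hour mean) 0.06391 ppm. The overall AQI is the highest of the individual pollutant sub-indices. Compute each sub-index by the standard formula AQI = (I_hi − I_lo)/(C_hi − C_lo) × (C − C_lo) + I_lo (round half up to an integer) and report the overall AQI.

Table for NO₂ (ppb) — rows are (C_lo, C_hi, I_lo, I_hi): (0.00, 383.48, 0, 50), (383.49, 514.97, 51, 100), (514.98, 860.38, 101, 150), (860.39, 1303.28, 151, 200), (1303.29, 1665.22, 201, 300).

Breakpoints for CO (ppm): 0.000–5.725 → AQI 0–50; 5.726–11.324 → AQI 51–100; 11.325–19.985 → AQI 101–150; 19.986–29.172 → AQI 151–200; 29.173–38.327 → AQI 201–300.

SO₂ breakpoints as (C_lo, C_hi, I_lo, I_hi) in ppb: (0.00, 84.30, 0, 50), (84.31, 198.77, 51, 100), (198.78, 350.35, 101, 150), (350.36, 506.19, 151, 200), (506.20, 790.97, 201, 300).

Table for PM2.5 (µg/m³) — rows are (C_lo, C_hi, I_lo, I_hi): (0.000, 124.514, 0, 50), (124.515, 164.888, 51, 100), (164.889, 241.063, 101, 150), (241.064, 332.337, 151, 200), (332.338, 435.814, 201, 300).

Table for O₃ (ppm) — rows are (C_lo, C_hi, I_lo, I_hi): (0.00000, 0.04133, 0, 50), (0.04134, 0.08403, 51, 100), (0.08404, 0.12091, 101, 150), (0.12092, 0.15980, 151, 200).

262

NO₂ 566.47: bracket 514.98–860.38 → index 101–150; slope 49/345.40, offset 51.49.
AQI = 101 + 49/345.40·51.49 ≈ 108.30 ⇒ 108.
CO: 34.787 ∈ [29.173, 38.327] ↔ index [201, 300].
201 + (34.787−29.173)·(300−201)/(38.327−29.173) = 201 + 5.614·99/9.154 ≈ 261.72, so AQI = 262.
SO₂: 318.10 ∈ [198.78, 350.35] ↔ index [101, 150].
101 + (318.10−198.78)·(150−101)/(350.35−198.78) = 101 + 119.32·49/151.57 ≈ 139.57, so AQI = 140.
PM2.5: 377.923 lies in 332.338–435.814, so I_lo=201, I_hi=300, C_lo=332.338, C_hi=435.814.
(300−201)/(435.814−332.338) × (377.923−332.338) + 201 = 99/103.476 × 45.585 + 201 ≈ 244.61 → 245.
O₃: row 0.04134–0.08403 (AQI 51–100). (100−51)·(0.06391−0.04134)/(0.08403−0.04134) + 51 = 49·0.02257/0.04269 + 51 ≈ 76.91 → 77.
Sub-indices: NO₂→108, CO→262, SO₂→140, PM2.5→245, O₃→77. Overall AQI = max = 262; dominant pollutant is CO.
AQI 262: Very Unhealthy.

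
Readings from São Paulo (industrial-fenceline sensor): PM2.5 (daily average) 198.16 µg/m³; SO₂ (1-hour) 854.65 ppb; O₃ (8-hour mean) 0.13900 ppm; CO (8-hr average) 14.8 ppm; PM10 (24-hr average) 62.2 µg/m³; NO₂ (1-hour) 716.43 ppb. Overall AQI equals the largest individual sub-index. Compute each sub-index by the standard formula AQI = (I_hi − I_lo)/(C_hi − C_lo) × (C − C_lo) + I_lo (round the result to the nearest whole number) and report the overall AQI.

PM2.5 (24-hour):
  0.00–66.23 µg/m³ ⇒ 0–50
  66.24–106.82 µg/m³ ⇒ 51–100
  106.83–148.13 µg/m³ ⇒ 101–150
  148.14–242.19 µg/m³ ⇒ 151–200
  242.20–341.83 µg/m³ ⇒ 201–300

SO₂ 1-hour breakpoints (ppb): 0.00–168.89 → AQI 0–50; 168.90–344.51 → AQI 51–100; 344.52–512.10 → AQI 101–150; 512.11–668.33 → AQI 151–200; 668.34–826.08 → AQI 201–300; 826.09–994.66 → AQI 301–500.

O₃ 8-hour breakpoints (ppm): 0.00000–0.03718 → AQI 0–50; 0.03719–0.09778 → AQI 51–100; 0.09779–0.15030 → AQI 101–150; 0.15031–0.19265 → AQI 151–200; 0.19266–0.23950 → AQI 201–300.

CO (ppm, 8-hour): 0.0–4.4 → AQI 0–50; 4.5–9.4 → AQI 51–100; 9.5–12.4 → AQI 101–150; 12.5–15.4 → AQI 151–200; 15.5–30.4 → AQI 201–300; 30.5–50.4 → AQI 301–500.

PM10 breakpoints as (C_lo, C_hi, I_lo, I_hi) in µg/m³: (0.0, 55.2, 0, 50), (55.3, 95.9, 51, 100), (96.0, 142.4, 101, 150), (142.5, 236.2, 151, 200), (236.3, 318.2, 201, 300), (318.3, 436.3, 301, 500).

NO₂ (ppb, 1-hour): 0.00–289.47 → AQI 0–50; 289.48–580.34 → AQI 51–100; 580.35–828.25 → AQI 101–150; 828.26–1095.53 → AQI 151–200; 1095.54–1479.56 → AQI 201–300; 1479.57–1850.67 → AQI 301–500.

PM2.5: 198.16 ∈ [148.14, 242.19] ↔ index [151, 200].
151 + (198.16−148.14)·(200−151)/(242.19−148.14) = 151 + 50.02·49/94.05 ≈ 177.06, so AQI = 177.
SO₂ 854.65: bracket 826.09–994.66 → index 301–500; slope 199/168.57, offset 28.56.
AQI = 301 + 199/168.57·28.56 ≈ 334.72 ⇒ 335.
O₃: 0.13900 ∈ [0.09779, 0.15030] ↔ index [101, 150].
101 + (0.13900−0.09779)·(150−101)/(0.15030−0.09779) = 101 + 0.04121·49/0.05251 ≈ 139.46, so AQI = 139.
CO: row 12.5–15.4 (AQI 151–200). (200−151)·(14.8−12.5)/(15.4−12.5) + 151 = 49·2.3/2.9 + 151 ≈ 189.86 → 190.
PM10 62.2: bracket 55.3–95.9 → index 51–100; slope 49/40.6, offset 6.9.
AQI = 51 + 49/40.6·6.9 ≈ 59.33 ⇒ 59.
NO₂: 716.43 lies in 580.35–828.25, so I_lo=101, I_hi=150, C_lo=580.35, C_hi=828.25.
(150−101)/(828.25−580.35) × (716.43−580.35) + 101 = 49/247.90 × 136.08 + 101 ≈ 127.90 → 128.
Sub-indices: PM2.5→177, SO₂→335, O₃→139, CO→190, PM10→59, NO₂→128. Overall AQI = max = 335; dominant pollutant is SO₂.

335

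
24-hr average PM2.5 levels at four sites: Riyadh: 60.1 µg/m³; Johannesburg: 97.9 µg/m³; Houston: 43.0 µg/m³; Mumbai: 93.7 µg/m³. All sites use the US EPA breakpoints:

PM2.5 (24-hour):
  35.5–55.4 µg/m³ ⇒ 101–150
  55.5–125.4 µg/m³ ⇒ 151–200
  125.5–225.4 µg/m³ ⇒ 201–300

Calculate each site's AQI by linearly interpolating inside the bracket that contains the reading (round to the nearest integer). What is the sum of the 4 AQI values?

632

Riyadh: 60.1 lies in 55.5–125.4, so I_lo=151, I_hi=200, C_lo=55.5, C_hi=125.4.
(200−151)/(125.4−55.5) × (60.1−55.5) + 151 = 49/69.9 × 4.6 + 151 ≈ 154.22 → 154.
Johannesburg: 97.9 ∈ [55.5, 125.4] ↔ index [151, 200].
151 + (97.9−55.5)·(200−151)/(125.4−55.5) = 151 + 42.4·49/69.9 ≈ 180.72, so AQI = 181.
Houston: row 35.5–55.4 (AQI 101–150). (150−101)·(43.0−35.5)/(55.4−35.5) + 101 = 49·7.5/19.9 + 101 ≈ 119.47 → 119.
Mumbai: 93.7 lies in 55.5–125.4, so I_lo=151, I_hi=200, C_lo=55.5, C_hi=125.4.
(200−151)/(125.4−55.5) × (93.7−55.5) + 151 = 49/69.9 × 38.2 + 151 ≈ 177.78 → 178.
AQIs: Riyadh=154, Johannesburg=181, Houston=119, Mumbai=178. Sum = 154 + 181 + 119 + 178 = 632.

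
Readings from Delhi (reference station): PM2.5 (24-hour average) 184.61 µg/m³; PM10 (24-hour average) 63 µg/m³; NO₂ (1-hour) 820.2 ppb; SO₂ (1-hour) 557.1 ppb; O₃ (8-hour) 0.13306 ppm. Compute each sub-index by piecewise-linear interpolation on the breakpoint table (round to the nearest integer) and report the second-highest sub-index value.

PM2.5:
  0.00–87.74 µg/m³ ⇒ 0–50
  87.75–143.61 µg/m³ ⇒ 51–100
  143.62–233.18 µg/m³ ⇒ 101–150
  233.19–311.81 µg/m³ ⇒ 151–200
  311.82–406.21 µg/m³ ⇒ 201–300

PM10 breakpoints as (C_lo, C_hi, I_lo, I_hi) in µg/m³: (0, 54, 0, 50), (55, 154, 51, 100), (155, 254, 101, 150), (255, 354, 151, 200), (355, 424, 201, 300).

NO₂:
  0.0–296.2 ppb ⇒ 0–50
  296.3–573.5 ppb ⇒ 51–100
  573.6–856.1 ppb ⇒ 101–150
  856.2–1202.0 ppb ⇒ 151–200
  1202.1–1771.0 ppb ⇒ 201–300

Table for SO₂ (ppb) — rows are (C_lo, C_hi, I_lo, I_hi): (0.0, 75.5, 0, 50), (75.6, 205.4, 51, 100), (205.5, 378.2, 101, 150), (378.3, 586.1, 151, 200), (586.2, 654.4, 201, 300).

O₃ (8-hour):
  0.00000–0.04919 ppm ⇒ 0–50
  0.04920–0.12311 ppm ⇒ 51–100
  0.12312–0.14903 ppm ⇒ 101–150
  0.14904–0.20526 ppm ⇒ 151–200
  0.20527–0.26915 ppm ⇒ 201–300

144

PM2.5: 184.61 lies in 143.62–233.18, so I_lo=101, I_hi=150, C_lo=143.62, C_hi=233.18.
(150−101)/(233.18−143.62) × (184.61−143.62) + 101 = 49/89.56 × 40.99 + 101 ≈ 123.43 → 123.
PM10: 63 ∈ [55, 154] ↔ index [51, 100].
51 + (63−55)·(100−51)/(154−55) = 51 + 8·49/99 ≈ 54.96, so AQI = 55.
NO₂ 820.2: bracket 573.6–856.1 → index 101–150; slope 49/282.5, offset 246.6.
AQI = 101 + 49/282.5·246.6 ≈ 143.77 ⇒ 144.
SO₂: 557.1 ∈ [378.3, 586.1] ↔ index [151, 200].
151 + (557.1−378.3)·(200−151)/(586.1−378.3) = 151 + 178.8·49/207.8 ≈ 193.16, so AQI = 193.
O₃: 0.13306 ∈ [0.12312, 0.14903] ↔ index [101, 150].
101 + (0.13306−0.12312)·(150−101)/(0.14903−0.12312) = 101 + 0.00994·49/0.02591 ≈ 119.80, so AQI = 120.
Sub-indices: PM2.5→123, PM10→55, NO₂→144, SO₂→193, O₃→120. Ranked high→low: 193, 144, 123, 120, 55. Second-highest sub-index = 144.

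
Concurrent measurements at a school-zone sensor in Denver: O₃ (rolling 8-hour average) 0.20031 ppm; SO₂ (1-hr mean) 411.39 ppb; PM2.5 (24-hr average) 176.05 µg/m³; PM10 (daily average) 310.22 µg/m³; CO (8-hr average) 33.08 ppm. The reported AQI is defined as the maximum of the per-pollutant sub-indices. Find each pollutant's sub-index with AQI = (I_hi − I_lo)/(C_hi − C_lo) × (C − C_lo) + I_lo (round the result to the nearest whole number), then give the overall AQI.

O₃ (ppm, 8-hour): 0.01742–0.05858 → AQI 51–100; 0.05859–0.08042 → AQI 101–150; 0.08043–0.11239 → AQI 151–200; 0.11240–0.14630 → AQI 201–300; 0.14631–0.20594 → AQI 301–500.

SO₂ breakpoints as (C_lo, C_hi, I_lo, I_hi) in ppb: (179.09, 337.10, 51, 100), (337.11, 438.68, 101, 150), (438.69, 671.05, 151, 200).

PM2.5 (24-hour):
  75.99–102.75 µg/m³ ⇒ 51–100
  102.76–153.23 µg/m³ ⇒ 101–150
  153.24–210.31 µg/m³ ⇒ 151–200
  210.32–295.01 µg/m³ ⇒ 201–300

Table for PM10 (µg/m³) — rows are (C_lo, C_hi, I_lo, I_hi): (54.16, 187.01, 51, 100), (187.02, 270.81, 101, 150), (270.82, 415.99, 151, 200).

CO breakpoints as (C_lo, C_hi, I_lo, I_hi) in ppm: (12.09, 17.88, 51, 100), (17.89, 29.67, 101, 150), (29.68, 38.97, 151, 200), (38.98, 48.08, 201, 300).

481

O₃: 0.20031 ∈ [0.14631, 0.20594] ↔ index [301, 500].
301 + (0.20031−0.14631)·(500−301)/(0.20594−0.14631) = 301 + 0.05400·199/0.05963 ≈ 481.21, so AQI = 481.
SO₂: 411.39 ∈ [337.11, 438.68] ↔ index [101, 150].
101 + (411.39−337.11)·(150−101)/(438.68−337.11) = 101 + 74.28·49/101.57 ≈ 136.83, so AQI = 137.
PM2.5: row 153.24–210.31 (AQI 151–200). (200−151)·(176.05−153.24)/(210.31−153.24) + 151 = 49·22.81/57.07 + 151 ≈ 170.58 → 171.
PM10: row 270.82–415.99 (AQI 151–200). (200−151)·(310.22−270.82)/(415.99−270.82) + 151 = 49·39.40/145.17 + 151 ≈ 164.30 → 164.
CO: 33.08 ∈ [29.68, 38.97] ↔ index [151, 200].
151 + (33.08−29.68)·(200−151)/(38.97−29.68) = 151 + 3.40·49/9.29 ≈ 168.93, so AQI = 169.
Sub-indices: O₃→481, SO₂→137, PM2.5→171, PM10→164, CO→169. Overall AQI = max = 481; dominant pollutant is O₃.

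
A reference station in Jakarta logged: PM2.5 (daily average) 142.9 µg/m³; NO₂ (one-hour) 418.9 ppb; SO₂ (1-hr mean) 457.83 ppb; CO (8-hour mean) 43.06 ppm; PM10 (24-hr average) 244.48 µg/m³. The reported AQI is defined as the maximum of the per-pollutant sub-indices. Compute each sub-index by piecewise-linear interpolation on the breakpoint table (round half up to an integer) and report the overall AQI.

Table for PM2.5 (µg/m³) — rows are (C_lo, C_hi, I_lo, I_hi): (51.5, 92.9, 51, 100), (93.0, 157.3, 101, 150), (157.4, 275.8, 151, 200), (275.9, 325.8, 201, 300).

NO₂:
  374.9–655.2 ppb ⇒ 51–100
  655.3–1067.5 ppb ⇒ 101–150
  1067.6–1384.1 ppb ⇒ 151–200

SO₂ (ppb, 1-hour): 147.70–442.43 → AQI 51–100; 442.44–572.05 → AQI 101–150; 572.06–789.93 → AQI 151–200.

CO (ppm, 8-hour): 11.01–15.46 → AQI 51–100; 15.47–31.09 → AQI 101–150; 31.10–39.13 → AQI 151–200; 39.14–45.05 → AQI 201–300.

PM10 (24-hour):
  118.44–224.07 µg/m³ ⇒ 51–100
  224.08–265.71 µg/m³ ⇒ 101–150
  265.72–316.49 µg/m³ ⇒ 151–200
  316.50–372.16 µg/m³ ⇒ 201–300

267

PM2.5: 142.9 ∈ [93.0, 157.3] ↔ index [101, 150].
101 + (142.9−93.0)·(150−101)/(157.3−93.0) = 101 + 49.9·49/64.3 ≈ 139.03, so AQI = 139.
NO₂: row 374.9–655.2 (AQI 51–100). (100−51)·(418.9−374.9)/(655.2−374.9) + 51 = 49·44.0/280.3 + 51 ≈ 58.69 → 59.
SO₂: 457.83 lies in 442.44–572.05, so I_lo=101, I_hi=150, C_lo=442.44, C_hi=572.05.
(150−101)/(572.05−442.44) × (457.83−442.44) + 101 = 49/129.61 × 15.39 + 101 ≈ 106.82 → 107.
CO: row 39.14–45.05 (AQI 201–300). (300−201)·(43.06−39.14)/(45.05−39.14) + 201 = 99·3.92/5.91 + 201 ≈ 266.66 → 267.
PM10: 244.48 lies in 224.08–265.71, so I_lo=101, I_hi=150, C_lo=224.08, C_hi=265.71.
(150−101)/(265.71−224.08) × (244.48−224.08) + 101 = 49/41.63 × 20.40 + 101 ≈ 125.01 → 125.
Sub-indices: PM2.5→139, NO₂→59, SO₂→107, CO→267, PM10→125. Overall AQI = max = 267; dominant pollutant is CO.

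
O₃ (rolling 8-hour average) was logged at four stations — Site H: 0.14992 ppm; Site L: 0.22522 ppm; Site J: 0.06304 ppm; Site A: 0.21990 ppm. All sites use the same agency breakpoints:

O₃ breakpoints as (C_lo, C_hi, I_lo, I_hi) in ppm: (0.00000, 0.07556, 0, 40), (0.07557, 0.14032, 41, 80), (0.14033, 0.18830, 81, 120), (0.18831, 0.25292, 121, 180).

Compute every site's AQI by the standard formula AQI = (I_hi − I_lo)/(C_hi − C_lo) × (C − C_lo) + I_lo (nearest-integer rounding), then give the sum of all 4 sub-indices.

427

Site H 0.14992: bracket 0.14033–0.18830 → index 81–120; slope 39/0.04797, offset 0.00959.
AQI = 81 + 39/0.04797·0.00959 ≈ 88.80 ⇒ 89.
Site L: row 0.18831–0.25292 (AQI 121–180). (180−121)·(0.22522−0.18831)/(0.25292−0.18831) + 121 = 59·0.03691/0.06461 + 121 ≈ 154.71 → 155.
Site J 0.06304: bracket 0.00000–0.07556 → index 0–40; slope 40/0.07556, offset 0.06304.
AQI = 0 + 40/0.07556·0.06304 ≈ 33.37 ⇒ 33.
Site A 0.21990: bracket 0.18831–0.25292 → index 121–180; slope 59/0.06461, offset 0.03159.
AQI = 121 + 59/0.06461·0.03159 ≈ 149.85 ⇒ 150.
AQIs: Site H=89, Site L=155, Site J=33, Site A=150. Sum = 89 + 155 + 33 + 150 = 427.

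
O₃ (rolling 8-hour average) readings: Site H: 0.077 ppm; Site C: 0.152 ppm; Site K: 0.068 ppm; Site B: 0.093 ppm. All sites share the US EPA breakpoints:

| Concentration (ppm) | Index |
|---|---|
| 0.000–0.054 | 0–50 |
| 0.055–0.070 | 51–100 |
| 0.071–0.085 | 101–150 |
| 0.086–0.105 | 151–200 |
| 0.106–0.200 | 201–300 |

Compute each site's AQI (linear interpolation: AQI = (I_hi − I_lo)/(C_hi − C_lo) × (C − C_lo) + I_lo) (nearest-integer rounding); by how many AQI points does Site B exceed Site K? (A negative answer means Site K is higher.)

76

Site H 0.077: bracket 0.071–0.085 → index 101–150; slope 49/0.014, offset 0.006.
AQI = 101 + 49/0.014·0.006 ≈ 122.00 ⇒ 122.
Site C 0.152: bracket 0.106–0.200 → index 201–300; slope 99/0.094, offset 0.046.
AQI = 201 + 99/0.094·0.046 ≈ 249.45 ⇒ 249.
Site K: row 0.055–0.070 (AQI 51–100). (100−51)·(0.068−0.055)/(0.070−0.055) + 51 = 49·0.013/0.015 + 51 ≈ 93.47 → 93.
Site B: row 0.086–0.105 (AQI 151–200). (200−151)·(0.093−0.086)/(0.105−0.086) + 151 = 49·0.007/0.019 + 151 ≈ 169.05 → 169.
AQIs: Site H=122, Site C=249, Site K=93, Site B=169. Site B (169) − Site K (93) = 76.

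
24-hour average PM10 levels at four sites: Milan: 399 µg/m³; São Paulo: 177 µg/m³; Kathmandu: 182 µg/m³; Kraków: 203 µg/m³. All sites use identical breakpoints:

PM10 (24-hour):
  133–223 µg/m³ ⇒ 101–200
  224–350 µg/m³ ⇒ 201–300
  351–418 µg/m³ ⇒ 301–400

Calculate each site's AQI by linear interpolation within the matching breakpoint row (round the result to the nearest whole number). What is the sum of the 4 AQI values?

854

Milan: row 351–418 (AQI 301–400). (400−301)·(399−351)/(418−351) + 301 = 99·48/67 + 301 ≈ 371.93 → 372.
São Paulo: row 133–223 (AQI 101–200). (200−101)·(177−133)/(223−133) + 101 = 99·44/90 + 101 ≈ 149.40 → 149.
Kathmandu 182: bracket 133–223 → index 101–200; slope 99/90, offset 49.
AQI = 101 + 99/90·49 ≈ 154.90 ⇒ 155.
Kraków 203: bracket 133–223 → index 101–200; slope 99/90, offset 70.
AQI = 101 + 99/90·70 ≈ 178.00 ⇒ 178.
AQIs: Milan=372, São Paulo=149, Kathmandu=155, Kraków=178. Sum = 372 + 149 + 155 + 178 = 854.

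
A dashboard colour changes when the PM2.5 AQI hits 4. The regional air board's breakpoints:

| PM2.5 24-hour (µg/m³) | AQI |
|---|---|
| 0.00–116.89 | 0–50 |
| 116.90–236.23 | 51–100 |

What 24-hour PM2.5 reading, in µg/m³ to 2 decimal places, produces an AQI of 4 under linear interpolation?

AQI 4 lies in the 0–50 band, which corresponds to 0.00–116.89 µg/m³.
C = 0.00 + (4−0)×(116.89−0.00)/(50−0) = 0.00 + 4×116.89/50 ≈ 9.3512 µg/m³ → 9.35 µg/m³ to 2 dp.

9.35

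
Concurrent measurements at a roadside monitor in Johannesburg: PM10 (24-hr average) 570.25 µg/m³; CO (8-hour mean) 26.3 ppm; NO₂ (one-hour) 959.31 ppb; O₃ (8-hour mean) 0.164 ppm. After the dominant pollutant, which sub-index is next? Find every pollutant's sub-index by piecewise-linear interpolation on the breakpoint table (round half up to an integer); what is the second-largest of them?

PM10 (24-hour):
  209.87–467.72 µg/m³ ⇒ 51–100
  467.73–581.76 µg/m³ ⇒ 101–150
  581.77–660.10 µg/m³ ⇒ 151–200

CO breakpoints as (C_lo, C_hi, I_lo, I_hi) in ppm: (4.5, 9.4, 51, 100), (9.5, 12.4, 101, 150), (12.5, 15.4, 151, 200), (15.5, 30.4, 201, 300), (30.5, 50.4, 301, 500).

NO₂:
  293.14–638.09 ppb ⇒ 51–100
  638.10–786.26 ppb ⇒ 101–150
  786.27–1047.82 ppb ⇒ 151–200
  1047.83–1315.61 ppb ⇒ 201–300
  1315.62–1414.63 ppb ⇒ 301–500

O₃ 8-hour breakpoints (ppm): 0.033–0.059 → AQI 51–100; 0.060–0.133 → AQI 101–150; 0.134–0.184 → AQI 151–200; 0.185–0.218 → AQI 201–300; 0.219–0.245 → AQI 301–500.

183

PM10: row 467.73–581.76 (AQI 101–150). (150−101)·(570.25−467.73)/(581.76−467.73) + 101 = 49·102.52/114.03 + 101 ≈ 145.05 → 145.
CO: row 15.5–30.4 (AQI 201–300). (300−201)·(26.3−15.5)/(30.4−15.5) + 201 = 99·10.8/14.9 + 201 ≈ 272.76 → 273.
NO₂: 959.31 lies in 786.27–1047.82, so I_lo=151, I_hi=200, C_lo=786.27, C_hi=1047.82.
(200−151)/(1047.82−786.27) × (959.31−786.27) + 151 = 49/261.55 × 173.04 + 151 ≈ 183.42 → 183.
O₃: row 0.134–0.184 (AQI 151–200). (200−151)·(0.164−0.134)/(0.184−0.134) + 151 = 49·0.030/0.050 + 151 ≈ 180.40 → 180.
Sub-indices: PM10→145, CO→273, NO₂→183, O₃→180. Ranked high→low: 273, 183, 180, 145. Second-highest sub-index = 183.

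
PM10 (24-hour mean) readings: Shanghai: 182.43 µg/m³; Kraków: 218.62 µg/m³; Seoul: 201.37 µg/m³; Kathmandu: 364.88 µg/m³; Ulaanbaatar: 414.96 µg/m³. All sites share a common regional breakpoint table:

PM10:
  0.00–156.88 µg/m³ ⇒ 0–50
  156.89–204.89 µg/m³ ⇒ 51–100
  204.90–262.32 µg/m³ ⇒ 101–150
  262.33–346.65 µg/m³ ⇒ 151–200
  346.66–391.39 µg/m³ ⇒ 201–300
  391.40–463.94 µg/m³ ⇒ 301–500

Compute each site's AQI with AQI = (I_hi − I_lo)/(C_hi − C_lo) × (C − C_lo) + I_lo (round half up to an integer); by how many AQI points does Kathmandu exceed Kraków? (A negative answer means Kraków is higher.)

Shanghai 182.43: bracket 156.89–204.89 → index 51–100; slope 49/48.00, offset 25.54.
AQI = 51 + 49/48.00·25.54 ≈ 77.07 ⇒ 77.
Kraków: row 204.90–262.32 (AQI 101–150). (150−101)·(218.62−204.90)/(262.32−204.90) + 101 = 49·13.72/57.42 + 101 ≈ 112.71 → 113.
Seoul 201.37: bracket 156.89–204.89 → index 51–100; slope 49/48.00, offset 44.48.
AQI = 51 + 49/48.00·44.48 ≈ 96.41 ⇒ 96.
Kathmandu: 364.88 ∈ [346.66, 391.39] ↔ index [201, 300].
201 + (364.88−346.66)·(300−201)/(391.39−346.66) = 201 + 18.22·99/44.73 ≈ 241.33, so AQI = 241.
Ulaanbaatar: row 391.40–463.94 (AQI 301–500). (500−301)·(414.96−391.40)/(463.94−391.40) + 301 = 199·23.56/72.54 + 301 ≈ 365.63 → 366.
AQIs: Shanghai=77, Kraków=113, Seoul=96, Kathmandu=241, Ulaanbaatar=366. Kathmandu (241) − Kraków (113) = 128.

128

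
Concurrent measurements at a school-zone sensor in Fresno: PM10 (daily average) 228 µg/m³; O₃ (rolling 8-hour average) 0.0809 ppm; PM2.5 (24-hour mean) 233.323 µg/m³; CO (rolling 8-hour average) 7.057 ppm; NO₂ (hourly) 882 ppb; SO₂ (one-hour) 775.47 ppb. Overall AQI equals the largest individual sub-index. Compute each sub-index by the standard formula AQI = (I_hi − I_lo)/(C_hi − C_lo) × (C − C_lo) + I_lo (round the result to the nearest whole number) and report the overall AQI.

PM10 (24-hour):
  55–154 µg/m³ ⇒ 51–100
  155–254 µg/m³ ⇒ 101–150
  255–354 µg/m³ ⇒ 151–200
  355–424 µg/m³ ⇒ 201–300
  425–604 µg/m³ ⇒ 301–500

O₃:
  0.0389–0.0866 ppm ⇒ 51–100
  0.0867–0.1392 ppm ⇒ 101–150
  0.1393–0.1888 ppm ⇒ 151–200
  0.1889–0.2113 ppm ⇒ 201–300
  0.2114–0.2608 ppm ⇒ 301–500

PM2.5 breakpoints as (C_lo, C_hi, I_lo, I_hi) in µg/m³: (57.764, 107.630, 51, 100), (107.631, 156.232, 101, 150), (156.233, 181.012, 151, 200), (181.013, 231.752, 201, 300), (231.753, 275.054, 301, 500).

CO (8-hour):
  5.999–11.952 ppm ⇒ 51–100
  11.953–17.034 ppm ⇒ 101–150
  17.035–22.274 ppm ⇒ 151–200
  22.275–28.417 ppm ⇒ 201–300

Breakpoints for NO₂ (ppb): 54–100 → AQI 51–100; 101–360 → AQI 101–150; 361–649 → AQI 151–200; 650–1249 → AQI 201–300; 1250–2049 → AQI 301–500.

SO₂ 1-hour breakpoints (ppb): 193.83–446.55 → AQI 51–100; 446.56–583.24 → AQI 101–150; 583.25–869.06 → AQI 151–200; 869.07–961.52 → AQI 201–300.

PM10: row 155–254 (AQI 101–150). (150−101)·(228−155)/(254−155) + 101 = 49·73/99 + 101 ≈ 137.13 → 137.
O₃: 0.0809 lies in 0.0389–0.0866, so I_lo=51, I_hi=100, C_lo=0.0389, C_hi=0.0866.
(100−51)/(0.0866−0.0389) × (0.0809−0.0389) + 51 = 49/0.0477 × 0.0420 + 51 ≈ 94.14 → 94.
PM2.5 233.323: bracket 231.753–275.054 → index 301–500; slope 199/43.301, offset 1.570.
AQI = 301 + 199/43.301·1.570 ≈ 308.22 ⇒ 308.
CO: row 5.999–11.952 (AQI 51–100). (100−51)·(7.057−5.999)/(11.952−5.999) + 51 = 49·1.058/5.953 + 51 ≈ 59.71 → 60.
NO₂ 882: bracket 650–1249 → index 201–300; slope 99/599, offset 232.
AQI = 201 + 99/599·232 ≈ 239.34 ⇒ 239.
SO₂: row 583.25–869.06 (AQI 151–200). (200−151)·(775.47−583.25)/(869.06−583.25) + 151 = 49·192.22/285.81 + 151 ≈ 183.95 → 184.
Sub-indices: PM10→137, O₃→94, PM2.5→308, CO→60, NO₂→239, SO₂→184. Overall AQI = max = 308; dominant pollutant is PM2.5.
AQI 308: Hazardous.

308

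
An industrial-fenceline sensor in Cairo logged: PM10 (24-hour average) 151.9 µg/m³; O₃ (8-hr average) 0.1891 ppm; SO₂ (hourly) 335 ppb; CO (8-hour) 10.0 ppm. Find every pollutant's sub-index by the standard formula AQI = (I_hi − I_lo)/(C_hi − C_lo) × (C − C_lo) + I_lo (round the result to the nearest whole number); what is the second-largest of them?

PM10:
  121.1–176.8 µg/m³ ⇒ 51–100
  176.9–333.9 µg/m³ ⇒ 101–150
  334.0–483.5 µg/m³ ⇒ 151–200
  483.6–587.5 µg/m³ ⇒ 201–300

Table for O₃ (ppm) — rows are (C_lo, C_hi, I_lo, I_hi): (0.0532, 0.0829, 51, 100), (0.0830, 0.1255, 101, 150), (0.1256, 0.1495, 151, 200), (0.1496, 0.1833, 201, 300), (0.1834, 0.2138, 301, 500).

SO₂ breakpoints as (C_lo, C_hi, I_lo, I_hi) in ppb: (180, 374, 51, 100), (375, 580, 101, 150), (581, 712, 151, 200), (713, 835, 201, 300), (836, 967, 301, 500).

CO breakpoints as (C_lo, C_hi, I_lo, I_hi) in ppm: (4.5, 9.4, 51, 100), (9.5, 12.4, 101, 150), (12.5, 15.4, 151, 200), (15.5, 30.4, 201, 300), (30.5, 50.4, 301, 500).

109

PM10: 151.9 ∈ [121.1, 176.8] ↔ index [51, 100].
51 + (151.9−121.1)·(100−51)/(176.8−121.1) = 51 + 30.8·49/55.7 ≈ 78.10, so AQI = 78.
O₃: 0.1891 lies in 0.1834–0.2138, so I_lo=301, I_hi=500, C_lo=0.1834, C_hi=0.2138.
(500−301)/(0.2138−0.1834) × (0.1891−0.1834) + 301 = 199/0.0304 × 0.0057 + 301 ≈ 338.31 → 338.
SO₂ 335: bracket 180–374 → index 51–100; slope 49/194, offset 155.
AQI = 51 + 49/194·155 ≈ 90.15 ⇒ 90.
CO: 10.0 lies in 9.5–12.4, so I_lo=101, I_hi=150, C_lo=9.5, C_hi=12.4.
(150−101)/(12.4−9.5) × (10.0−9.5) + 101 = 49/2.9 × 0.5 + 101 ≈ 109.45 → 109.
Sub-indices: PM10→78, O₃→338, SO₂→90, CO→109. Ranked high→low: 338, 109, 90, 78. Second-highest sub-index = 109.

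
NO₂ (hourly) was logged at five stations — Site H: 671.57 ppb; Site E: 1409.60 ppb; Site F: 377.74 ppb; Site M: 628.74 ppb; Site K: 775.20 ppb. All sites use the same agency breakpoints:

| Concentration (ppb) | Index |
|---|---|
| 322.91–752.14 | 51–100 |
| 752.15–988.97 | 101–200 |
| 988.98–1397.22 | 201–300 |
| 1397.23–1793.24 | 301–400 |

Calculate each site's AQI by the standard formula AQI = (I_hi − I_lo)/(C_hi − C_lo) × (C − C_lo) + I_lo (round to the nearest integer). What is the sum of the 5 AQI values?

649

Site H: 671.57 lies in 322.91–752.14, so I_lo=51, I_hi=100, C_lo=322.91, C_hi=752.14.
(100−51)/(752.14−322.91) × (671.57−322.91) + 51 = 49/429.23 × 348.66 + 51 ≈ 90.80 → 91.
Site E: 1409.60 lies in 1397.23–1793.24, so I_lo=301, I_hi=400, C_lo=1397.23, C_hi=1793.24.
(400−301)/(1793.24−1397.23) × (1409.60−1397.23) + 301 = 99/396.01 × 12.37 + 301 ≈ 304.09 → 304.
Site F 377.74: bracket 322.91–752.14 → index 51–100; slope 49/429.23, offset 54.83.
AQI = 51 + 49/429.23·54.83 ≈ 57.26 ⇒ 57.
Site M: 628.74 ∈ [322.91, 752.14] ↔ index [51, 100].
51 + (628.74−322.91)·(100−51)/(752.14−322.91) = 51 + 305.83·49/429.23 ≈ 85.91, so AQI = 86.
Site K: row 752.15–988.97 (AQI 101–200). (200−101)·(775.20−752.15)/(988.97−752.15) + 101 = 99·23.05/236.82 + 101 ≈ 110.64 → 111.
AQIs: Site H=91, Site E=304, Site F=57, Site M=86, Site K=111. Sum = 91 + 304 + 57 + 86 + 111 = 649.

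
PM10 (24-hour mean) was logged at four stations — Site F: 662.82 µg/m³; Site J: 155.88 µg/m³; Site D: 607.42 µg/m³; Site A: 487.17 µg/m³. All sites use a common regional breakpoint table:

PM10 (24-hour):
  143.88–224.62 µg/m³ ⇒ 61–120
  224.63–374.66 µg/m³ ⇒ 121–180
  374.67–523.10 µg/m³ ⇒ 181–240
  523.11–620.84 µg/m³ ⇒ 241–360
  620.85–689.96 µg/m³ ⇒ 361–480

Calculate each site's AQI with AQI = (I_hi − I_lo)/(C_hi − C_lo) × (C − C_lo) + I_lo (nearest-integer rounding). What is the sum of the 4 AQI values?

Site F: 662.82 ∈ [620.85, 689.96] ↔ index [361, 480].
361 + (662.82−620.85)·(480−361)/(689.96−620.85) = 361 + 41.97·119/69.11 ≈ 433.27, so AQI = 433.
Site J: 155.88 lies in 143.88–224.62, so I_lo=61, I_hi=120, C_lo=143.88, C_hi=224.62.
(120−61)/(224.62−143.88) × (155.88−143.88) + 61 = 59/80.74 × 12.00 + 61 ≈ 69.77 → 70.
Site D: 607.42 ∈ [523.11, 620.84] ↔ index [241, 360].
241 + (607.42−523.11)·(360−241)/(620.84−523.11) = 241 + 84.31·119/97.73 ≈ 343.66, so AQI = 344.
Site A 487.17: bracket 374.67–523.10 → index 181–240; slope 59/148.43, offset 112.50.
AQI = 181 + 59/148.43·112.50 ≈ 225.72 ⇒ 226.
AQIs: Site F=433, Site J=70, Site D=344, Site A=226. Sum = 433 + 70 + 344 + 226 = 1073.

1073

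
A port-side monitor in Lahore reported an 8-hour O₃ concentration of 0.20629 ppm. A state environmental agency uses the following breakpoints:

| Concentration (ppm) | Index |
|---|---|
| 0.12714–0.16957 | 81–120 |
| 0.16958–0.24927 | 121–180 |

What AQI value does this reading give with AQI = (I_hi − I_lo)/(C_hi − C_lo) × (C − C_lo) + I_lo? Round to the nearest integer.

148

O₃: 0.20629 ∈ [0.16958, 0.24927] ↔ index [121, 180].
121 + (0.20629−0.16958)·(180−121)/(0.24927−0.16958) = 121 + 0.03671·59/0.07969 ≈ 148.18, so AQI = 148.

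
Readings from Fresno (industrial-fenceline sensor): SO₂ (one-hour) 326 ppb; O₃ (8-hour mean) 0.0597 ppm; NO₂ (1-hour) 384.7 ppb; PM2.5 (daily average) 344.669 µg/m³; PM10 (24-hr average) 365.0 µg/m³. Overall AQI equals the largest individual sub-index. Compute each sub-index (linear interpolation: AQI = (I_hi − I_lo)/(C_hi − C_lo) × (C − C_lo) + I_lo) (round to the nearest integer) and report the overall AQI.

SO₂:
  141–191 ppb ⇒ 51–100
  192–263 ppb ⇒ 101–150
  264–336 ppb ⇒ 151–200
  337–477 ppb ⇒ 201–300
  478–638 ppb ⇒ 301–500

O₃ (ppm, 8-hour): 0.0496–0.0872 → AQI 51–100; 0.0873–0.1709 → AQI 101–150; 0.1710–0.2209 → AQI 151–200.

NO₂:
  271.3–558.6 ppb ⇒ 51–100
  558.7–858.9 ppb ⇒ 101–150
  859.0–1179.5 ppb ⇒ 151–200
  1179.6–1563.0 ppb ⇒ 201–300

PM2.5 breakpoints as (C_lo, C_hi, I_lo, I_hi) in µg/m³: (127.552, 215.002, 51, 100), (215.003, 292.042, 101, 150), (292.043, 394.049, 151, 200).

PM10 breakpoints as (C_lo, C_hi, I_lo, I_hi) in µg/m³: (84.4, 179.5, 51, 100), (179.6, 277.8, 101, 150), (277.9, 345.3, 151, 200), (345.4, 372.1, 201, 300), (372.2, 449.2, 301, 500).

274

SO₂: 326 lies in 264–336, so I_lo=151, I_hi=200, C_lo=264, C_hi=336.
(200−151)/(336−264) × (326−264) + 151 = 49/72 × 62 + 151 ≈ 193.19 → 193.
O₃: 0.0597 ∈ [0.0496, 0.0872] ↔ index [51, 100].
51 + (0.0597−0.0496)·(100−51)/(0.0872−0.0496) = 51 + 0.0101·49/0.0376 ≈ 64.16, so AQI = 64.
NO₂: 384.7 ∈ [271.3, 558.6] ↔ index [51, 100].
51 + (384.7−271.3)·(100−51)/(558.6−271.3) = 51 + 113.4·49/287.3 ≈ 70.34, so AQI = 70.
PM2.5 344.669: bracket 292.043–394.049 → index 151–200; slope 49/102.006, offset 52.626.
AQI = 151 + 49/102.006·52.626 ≈ 176.28 ⇒ 176.
PM10: row 345.4–372.1 (AQI 201–300). (300−201)·(365.0−345.4)/(372.1−345.4) + 201 = 99·19.6/26.7 + 201 ≈ 273.67 → 274.
Sub-indices: SO₂→193, O₃→64, NO₂→70, PM2.5→176, PM10→274. Overall AQI = max = 274; dominant pollutant is PM10.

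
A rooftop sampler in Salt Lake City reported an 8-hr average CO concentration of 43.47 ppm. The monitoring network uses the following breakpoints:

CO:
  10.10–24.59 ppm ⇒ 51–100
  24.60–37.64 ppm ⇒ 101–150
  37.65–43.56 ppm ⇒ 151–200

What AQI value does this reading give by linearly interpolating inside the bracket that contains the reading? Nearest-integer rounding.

CO 43.47: bracket 37.65–43.56 → index 151–200; slope 49/5.91, offset 5.82.
AQI = 151 + 49/5.91·5.82 ≈ 199.25 ⇒ 199.

199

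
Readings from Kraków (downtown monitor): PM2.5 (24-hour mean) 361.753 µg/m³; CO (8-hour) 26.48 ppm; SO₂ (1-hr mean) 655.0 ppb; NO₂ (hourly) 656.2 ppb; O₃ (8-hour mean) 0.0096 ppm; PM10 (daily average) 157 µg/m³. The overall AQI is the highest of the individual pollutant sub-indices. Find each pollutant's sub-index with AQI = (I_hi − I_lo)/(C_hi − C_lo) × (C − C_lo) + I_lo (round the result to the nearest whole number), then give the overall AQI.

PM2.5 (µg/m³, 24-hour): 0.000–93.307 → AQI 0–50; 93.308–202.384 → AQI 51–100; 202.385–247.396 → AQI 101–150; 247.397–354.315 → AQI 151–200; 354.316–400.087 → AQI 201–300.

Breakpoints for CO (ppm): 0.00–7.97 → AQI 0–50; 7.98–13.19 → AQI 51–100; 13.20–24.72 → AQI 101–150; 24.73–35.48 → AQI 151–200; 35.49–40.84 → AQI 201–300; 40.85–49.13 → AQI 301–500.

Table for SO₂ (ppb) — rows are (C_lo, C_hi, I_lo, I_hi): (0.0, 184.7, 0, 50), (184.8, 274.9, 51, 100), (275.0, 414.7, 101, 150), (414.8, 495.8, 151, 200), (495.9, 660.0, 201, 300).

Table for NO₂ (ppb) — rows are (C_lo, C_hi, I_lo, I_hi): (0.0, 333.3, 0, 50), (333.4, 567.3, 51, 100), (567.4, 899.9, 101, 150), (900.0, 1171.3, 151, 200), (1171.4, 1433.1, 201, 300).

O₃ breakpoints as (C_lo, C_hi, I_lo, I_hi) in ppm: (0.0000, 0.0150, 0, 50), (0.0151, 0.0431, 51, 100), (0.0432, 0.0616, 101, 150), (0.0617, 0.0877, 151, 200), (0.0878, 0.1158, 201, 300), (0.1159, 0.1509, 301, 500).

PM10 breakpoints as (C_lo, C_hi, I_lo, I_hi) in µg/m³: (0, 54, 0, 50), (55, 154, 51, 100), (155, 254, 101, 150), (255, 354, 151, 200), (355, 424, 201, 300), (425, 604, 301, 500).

PM2.5: row 354.316–400.087 (AQI 201–300). (300−201)·(361.753−354.316)/(400.087−354.316) + 201 = 99·7.437/45.771 + 201 ≈ 217.09 → 217.
CO: 26.48 lies in 24.73–35.48, so I_lo=151, I_hi=200, C_lo=24.73, C_hi=35.48.
(200−151)/(35.48−24.73) × (26.48−24.73) + 151 = 49/10.75 × 1.75 + 151 ≈ 158.98 → 159.
SO₂: 655.0 lies in 495.9–660.0, so I_lo=201, I_hi=300, C_lo=495.9, C_hi=660.0.
(300−201)/(660.0−495.9) × (655.0−495.9) + 201 = 99/164.1 × 159.1 + 201 ≈ 296.98 → 297.
NO₂: row 567.4–899.9 (AQI 101–150). (150−101)·(656.2−567.4)/(899.9−567.4) + 101 = 49·88.8/332.5 + 101 ≈ 114.09 → 114.
O₃: 0.0096 lies in 0.0000–0.0150, so I_lo=0, I_hi=50, C_lo=0.0000, C_hi=0.0150.
(50−0)/(0.0150−0.0000) × (0.0096−0.0000) + 0 = 50/0.0150 × 0.0096 + 0 ≈ 32.00 → 32.
PM10: row 155–254 (AQI 101–150). (150−101)·(157−155)/(254−155) + 101 = 49·2/99 + 101 ≈ 101.99 → 102.
Sub-indices: PM2.5→217, CO→159, SO₂→297, NO₂→114, O₃→32, PM10→102. Overall AQI = max = 297; dominant pollutant is SO₂.
AQI 297: Very Unhealthy.

297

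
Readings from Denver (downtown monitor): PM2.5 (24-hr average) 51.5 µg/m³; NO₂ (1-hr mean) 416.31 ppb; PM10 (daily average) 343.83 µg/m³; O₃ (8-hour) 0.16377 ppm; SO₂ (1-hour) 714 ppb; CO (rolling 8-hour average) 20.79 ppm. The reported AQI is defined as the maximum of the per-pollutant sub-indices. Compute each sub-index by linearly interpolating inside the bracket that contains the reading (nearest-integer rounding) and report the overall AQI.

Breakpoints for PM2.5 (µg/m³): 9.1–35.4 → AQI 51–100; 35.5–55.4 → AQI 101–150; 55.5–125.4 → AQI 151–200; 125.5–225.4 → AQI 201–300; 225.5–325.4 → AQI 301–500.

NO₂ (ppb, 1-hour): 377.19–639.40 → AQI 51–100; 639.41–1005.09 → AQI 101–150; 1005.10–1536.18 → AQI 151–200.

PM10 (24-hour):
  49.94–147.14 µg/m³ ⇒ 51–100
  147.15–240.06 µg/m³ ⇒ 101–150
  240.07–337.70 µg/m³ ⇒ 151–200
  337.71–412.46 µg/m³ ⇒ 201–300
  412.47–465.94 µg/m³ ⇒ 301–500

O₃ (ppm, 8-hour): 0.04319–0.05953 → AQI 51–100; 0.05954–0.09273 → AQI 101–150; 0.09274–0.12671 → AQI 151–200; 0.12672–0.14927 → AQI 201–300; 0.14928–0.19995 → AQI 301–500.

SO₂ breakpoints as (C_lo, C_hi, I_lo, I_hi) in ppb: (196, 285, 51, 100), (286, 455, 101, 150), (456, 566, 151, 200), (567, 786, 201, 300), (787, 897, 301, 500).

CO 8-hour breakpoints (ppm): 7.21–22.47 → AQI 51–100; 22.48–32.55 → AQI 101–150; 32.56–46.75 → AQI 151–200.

358

PM2.5: 51.5 lies in 35.5–55.4, so I_lo=101, I_hi=150, C_lo=35.5, C_hi=55.4.
(150−101)/(55.4−35.5) × (51.5−35.5) + 101 = 49/19.9 × 16.0 + 101 ≈ 140.40 → 140.
NO₂: 416.31 ∈ [377.19, 639.40] ↔ index [51, 100].
51 + (416.31−377.19)·(100−51)/(639.40−377.19) = 51 + 39.12·49/262.21 ≈ 58.31, so AQI = 58.
PM10: 343.83 ∈ [337.71, 412.46] ↔ index [201, 300].
201 + (343.83−337.71)·(300−201)/(412.46−337.71) = 201 + 6.12·99/74.75 ≈ 209.11, so AQI = 209.
O₃ 0.16377: bracket 0.14928–0.19995 → index 301–500; slope 199/0.05067, offset 0.01449.
AQI = 301 + 199/0.05067·0.01449 ≈ 357.91 ⇒ 358.
SO₂: row 567–786 (AQI 201–300). (300−201)·(714−567)/(786−567) + 201 = 99·147/219 + 201 ≈ 267.45 → 267.
CO: row 7.21–22.47 (AQI 51–100). (100−51)·(20.79−7.21)/(22.47−7.21) + 51 = 49·13.58/15.26 + 51 ≈ 94.61 → 95.
Sub-indices: PM2.5→140, NO₂→58, PM10→209, O₃→358, SO₂→267, CO→95. Overall AQI = max = 358; dominant pollutant is O₃.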